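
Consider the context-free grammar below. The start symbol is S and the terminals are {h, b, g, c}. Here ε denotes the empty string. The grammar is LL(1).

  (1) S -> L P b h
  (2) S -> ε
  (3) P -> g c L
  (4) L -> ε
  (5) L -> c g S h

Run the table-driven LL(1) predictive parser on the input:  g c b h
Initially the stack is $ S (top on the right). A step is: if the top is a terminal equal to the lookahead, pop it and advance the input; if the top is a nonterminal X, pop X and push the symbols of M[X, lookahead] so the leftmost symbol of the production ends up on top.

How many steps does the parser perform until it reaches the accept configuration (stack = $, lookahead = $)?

     Stack        Input      Action
  1  $ S          g c b h $  expand S -> L P b h
  2  $ h b P L    g c b h $  expand L -> ε
  3  $ h b P      g c b h $  expand P -> g c L
  4  $ h b L c g  g c b h $  match g
  5  $ h b L c    c b h $    match c
  6  $ h b L      b h $      expand L -> ε
  7  $ h b        b h $      match b
  8  $ h          h $        match h
Accept reached after 8 steps.

8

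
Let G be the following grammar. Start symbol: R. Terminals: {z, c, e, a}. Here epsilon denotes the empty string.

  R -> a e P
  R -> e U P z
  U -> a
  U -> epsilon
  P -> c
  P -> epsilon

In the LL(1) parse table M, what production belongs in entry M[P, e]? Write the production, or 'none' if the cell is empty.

none

FIRST(R) = {a, e}
FIRST(U) = {epsilon, a}
FIRST(P) = {epsilon, c}
FOLLOW(R) includes $ since R is the start symbol.
FOLLOW(R): R appears on no right-hand side. Thus FOLLOW(R) = {$}.
FOLLOW(P): in R->a e P, the suffix after P is empty, so FOLLOW(P) ⊇ FOLLOW(R) = {$}; in R->e U P z, P is followed by z with FIRST {z}. Thus FOLLOW(P) = {$, z}.
For P -> c: FIRST(c) = {c}, so it goes in M[P, t] for t ∈ {c}.
For P -> epsilon: FIRST(epsilon) = {epsilon}, so it goes in M[P, t] for t ∈ {}; since epsilon ∈ FIRST, also for every t ∈ FOLLOW(P) = {$, z}.
None of these place a production in M[P, e].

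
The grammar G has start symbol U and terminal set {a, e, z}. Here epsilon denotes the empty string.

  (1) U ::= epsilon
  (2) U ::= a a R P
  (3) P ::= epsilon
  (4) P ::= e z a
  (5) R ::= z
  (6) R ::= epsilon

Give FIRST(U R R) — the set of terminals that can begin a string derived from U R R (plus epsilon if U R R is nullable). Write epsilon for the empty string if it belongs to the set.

FIRST(U): from U::=epsilon we get {epsilon}; from U::=a a R P we get {a}. So FIRST(U) = {epsilon, a}.
FIRST(P): from P::=epsilon we get {epsilon}; from P::=e z a we get {e}. So FIRST(P) = {epsilon, e}.
FIRST(R): from R::=z we get {z}; from R::=epsilon we get {epsilon}. So FIRST(R) = {epsilon, z}.
FIRST(U R R): take FIRST of each symbol in turn, carrying on past any symbol whose FIRST contains epsilon; result {epsilon, a, z}.

{epsilon, a, z}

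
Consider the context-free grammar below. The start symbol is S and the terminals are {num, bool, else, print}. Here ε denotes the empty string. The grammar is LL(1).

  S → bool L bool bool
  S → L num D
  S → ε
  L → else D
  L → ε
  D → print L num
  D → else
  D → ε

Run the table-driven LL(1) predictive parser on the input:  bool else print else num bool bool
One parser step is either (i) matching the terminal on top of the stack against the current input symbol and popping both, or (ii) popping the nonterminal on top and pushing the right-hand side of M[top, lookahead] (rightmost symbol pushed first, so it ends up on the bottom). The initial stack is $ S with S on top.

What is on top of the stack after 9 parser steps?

num

step 1: stack=$ S  input=bool else print else num bool bool $  — expand S → bool L bool bool
step 2: stack=$ bool bool L bool  input=bool else print else num bool bool $  — match bool
step 3: stack=$ bool bool L  input=else print else num bool bool $  — expand L → else D
step 4: stack=$ bool bool D else  input=else print else num bool bool $  — match else
step 5: stack=$ bool bool D  input=print else num bool bool $  — expand D → print L num
step 6: stack=$ bool bool num L print  input=print else num bool bool $  — match print
step 7: stack=$ bool bool num L  input=else num bool bool $  — expand L → else D
step 8: stack=$ bool bool num D else  input=else num bool bool $  — match else
step 9: stack=$ bool bool num D  input=num bool bool $  — expand D → ε
Stack after step 9: $ bool bool num (top = num).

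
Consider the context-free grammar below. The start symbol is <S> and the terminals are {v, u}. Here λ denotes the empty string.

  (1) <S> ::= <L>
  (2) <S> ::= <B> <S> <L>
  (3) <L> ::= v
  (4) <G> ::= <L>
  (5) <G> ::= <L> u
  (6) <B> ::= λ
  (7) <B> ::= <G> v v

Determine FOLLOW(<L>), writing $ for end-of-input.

FIRST(<L>): from <L>::=v we get {v}. So FIRST(<L>) = {v}.
FIRST(<G>): from <G>::=<L> we get {v}; from <G>::=<L> u we get {v}. So FIRST(<G>) = {v}.
FIRST(<B>): from <B>::=λ we get {λ}; from <B>::=<G> v v we get {v}. So FIRST(<B>) = {λ, v}.
FIRST(<S>): from <S>::=<L> we get {v}; from <S>::=<B> <S> <L> we get {v}. So FIRST(<S>) = {v}.
FOLLOW(<S>) includes $ since <S> is the start symbol.
FOLLOW(<S>): in <S>::=<B> <S> <L>, <S> is followed by <L> with FIRST {v}. Thus FOLLOW(<S>) = {$, v}.
FOLLOW(<G>): in <B>::=<G> v v, <G> is followed by v v with FIRST {v}. Thus FOLLOW(<G>) = {v}.
FOLLOW(<L>): in <S>::=<L>, the suffix after <L> is empty, so FOLLOW(<L>) ⊇ FOLLOW(<S>) = {$, v}; in <S>::=<B> <S> <L>, the suffix after <L> is empty, so FOLLOW(<L>) ⊇ FOLLOW(<S>) = {$, v}; in <G>::=<L>, the suffix after <L> is empty, so FOLLOW(<L>) ⊇ FOLLOW(<G>) = {v}; in <G>::=<L> u, <L> is followed by u with FIRST {u}. Thus FOLLOW(<L>) = {$, u, v}.
FOLLOW(<B>): in <S>::=<B> <S> <L>, <B> is followed by <S> <L> with FIRST {v}. Thus FOLLOW(<B>) = {v}.

{$, u, v}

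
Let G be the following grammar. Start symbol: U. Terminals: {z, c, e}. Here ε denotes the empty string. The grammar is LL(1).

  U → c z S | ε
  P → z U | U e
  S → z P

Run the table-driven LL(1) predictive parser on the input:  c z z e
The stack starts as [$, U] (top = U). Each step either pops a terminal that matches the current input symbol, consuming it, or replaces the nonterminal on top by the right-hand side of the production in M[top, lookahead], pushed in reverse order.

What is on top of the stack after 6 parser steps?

U

step 1: stack=$ U  input=c z z e $  — expand U → c z S
step 2: stack=$ S z c  input=c z z e $  — match c
step 3: stack=$ S z  input=z z e $  — match z
step 4: stack=$ S  input=z e $  — expand S → z P
step 5: stack=$ P z  input=z e $  — match z
step 6: stack=$ P  input=e $  — expand P → U e
Stack after step 6: $ e U (top = U).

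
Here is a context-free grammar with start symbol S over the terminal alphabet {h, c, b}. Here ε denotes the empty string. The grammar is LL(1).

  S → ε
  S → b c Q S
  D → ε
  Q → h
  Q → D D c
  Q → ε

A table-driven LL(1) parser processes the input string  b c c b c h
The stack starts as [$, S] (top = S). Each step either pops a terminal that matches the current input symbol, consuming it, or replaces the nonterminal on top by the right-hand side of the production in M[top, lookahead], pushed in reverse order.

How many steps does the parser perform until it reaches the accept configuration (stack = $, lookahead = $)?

      Stack      Input          Action
   1  $ S        b c c b c h $  expand S → b c Q S
   2  $ S Q c b  b c c b c h $  match b
   3  $ S Q c    c c b c h $    match c
   4  $ S Q      c b c h $      expand Q → D D c
   5  $ S c D D  c b c h $      expand D → ε
   6  $ S c D    c b c h $      expand D → ε
   7  $ S c      c b c h $      match c
   8  $ S        b c h $        expand S → b c Q S
   9  $ S Q c b  b c h $        match b
  10  $ S Q c    c h $          match c
  11  $ S Q      h $            expand Q → h
  12  $ S h      h $            match h
  13  $ S        $              expand S → ε
Accept reached after 13 steps.

13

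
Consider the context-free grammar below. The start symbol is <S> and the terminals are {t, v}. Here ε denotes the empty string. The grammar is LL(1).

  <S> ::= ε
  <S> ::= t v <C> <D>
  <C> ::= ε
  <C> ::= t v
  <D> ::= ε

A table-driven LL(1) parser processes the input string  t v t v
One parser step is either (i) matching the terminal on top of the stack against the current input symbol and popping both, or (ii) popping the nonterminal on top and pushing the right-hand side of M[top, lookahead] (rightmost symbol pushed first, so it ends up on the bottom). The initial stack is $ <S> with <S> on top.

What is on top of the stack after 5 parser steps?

v

step 1: stack=$ <S>  input=t v t v $  — expand <S> ::= t v <C> <D>
step 2: stack=$ <D> <C> v t  input=t v t v $  — match t
step 3: stack=$ <D> <C> v  input=v t v $  — match v
step 4: stack=$ <D> <C>  input=t v $  — expand <C> ::= t v
step 5: stack=$ <D> v t  input=t v $  — match t
Stack after step 5: $ <D> v (top = v).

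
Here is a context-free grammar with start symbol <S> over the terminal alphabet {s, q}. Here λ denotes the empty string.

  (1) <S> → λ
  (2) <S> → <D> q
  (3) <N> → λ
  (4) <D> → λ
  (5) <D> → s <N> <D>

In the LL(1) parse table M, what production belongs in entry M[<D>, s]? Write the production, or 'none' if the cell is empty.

FIRST(<N>): from <N>→λ we get {λ}. So FIRST(<N>) = {λ}.
FIRST(<D>): from <D>→λ we get {λ}; from <D>→s <N> <D> we get {s}. So FIRST(<D>) = {λ, s}.
FIRST(<S>): from <S>→λ we get {λ}; from <S>→<D> q we get {q, s}. So FIRST(<S>) = {λ, q, s}.
FOLLOW(<S>) includes $ since <S> is the start symbol.
FOLLOW(<D>): in <S>→<D> q, <D> is followed by q with FIRST {q}; in <D>→s <N> <D>, the suffix after <D> is empty (adds nothing new). Thus FOLLOW(<D>) = {q}.
For <D> → λ: FIRST(λ) = {λ}, so it goes in M[<D>, t] for t ∈ {}; since λ ∈ FIRST, also for every t ∈ FOLLOW(<D>) = {q}.
For <D> → s <N> <D>: FIRST(s <N> <D>) = {s}, so it goes in M[<D>, t] for t ∈ {s}.

<D> → s <N> <D>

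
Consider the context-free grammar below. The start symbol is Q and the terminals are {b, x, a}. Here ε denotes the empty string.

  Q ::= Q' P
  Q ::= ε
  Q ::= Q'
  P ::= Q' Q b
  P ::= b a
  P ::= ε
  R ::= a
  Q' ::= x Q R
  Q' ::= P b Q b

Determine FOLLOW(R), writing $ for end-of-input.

{$, a, b, x}

FIRST(R) = {a}
FIRST(Q) = {ε, b, x}  (via Q' P, Q')
FIRST(P) = {ε, b, x}  (via Q' Q b)
FIRST(Q') = {b, x}  (via P b Q b)
FOLLOW(Q) includes $ since Q is the start symbol.
FOLLOW(Q): in P::=Q' Q b, Q is followed by b with FIRST {b}; in Q'::=x Q R, Q is followed by R with FIRST {a}; in Q'::=P b Q b, Q is followed by b with FIRST {b}. Thus FOLLOW(Q) = {$, a, b}.
FOLLOW(P): in Q::=Q' P, the suffix after P is empty, so FOLLOW(P) ⊇ FOLLOW(Q) = {$, a, b}; in Q'::=P b Q b, P is followed by b Q b with FIRST {b}. Thus FOLLOW(P) = {$, a, b}.
FOLLOW(Q'): in Q::=Q' P, Q' is followed by P with FIRST {ε, b, x}; in Q::=Q' P, the suffix after Q' is nullable, so FOLLOW(Q') ⊇ FOLLOW(Q) = {$, a, b}; in Q::=Q', the suffix after Q' is empty, so FOLLOW(Q') ⊇ FOLLOW(Q) = {$, a, b}; in P::=Q' Q b, Q' is followed by Q b with FIRST {b, x}. Thus FOLLOW(Q') = {$, a, b, x}.
FOLLOW(R): in Q'::=x Q R, the suffix after R is empty, so FOLLOW(R) ⊇ FOLLOW(Q') = {$, a, b, x}. Thus FOLLOW(R) = {$, a, b, x}.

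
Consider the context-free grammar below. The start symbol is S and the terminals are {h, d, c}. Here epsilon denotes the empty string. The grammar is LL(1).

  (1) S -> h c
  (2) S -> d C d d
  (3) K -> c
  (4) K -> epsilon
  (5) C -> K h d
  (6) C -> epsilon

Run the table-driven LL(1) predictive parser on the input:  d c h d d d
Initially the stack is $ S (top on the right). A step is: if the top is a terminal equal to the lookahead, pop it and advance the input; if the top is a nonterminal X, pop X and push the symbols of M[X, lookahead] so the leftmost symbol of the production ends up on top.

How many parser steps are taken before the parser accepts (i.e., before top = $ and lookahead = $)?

     Stack        Input          Action
  1  $ S          d c h d d d $  expand S -> d C d d
  2  $ d d C d    d c h d d d $  match d
  3  $ d d C      c h d d d $    expand C -> K h d
  4  $ d d d h K  c h d d d $    expand K -> c
  5  $ d d d h c  c h d d d $    match c
  6  $ d d d h    h d d d $      match h
  7  $ d d d      d d d $        match d
  8  $ d d        d d $          match d
  9  $ d          d $            match d
Accept reached after 9 steps.

9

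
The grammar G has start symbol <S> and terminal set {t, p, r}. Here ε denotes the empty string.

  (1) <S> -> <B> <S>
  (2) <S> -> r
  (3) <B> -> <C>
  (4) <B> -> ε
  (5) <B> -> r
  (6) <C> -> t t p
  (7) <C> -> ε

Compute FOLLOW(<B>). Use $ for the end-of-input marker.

FIRST(<C>): from <C>->t t p we get {t}; from <C>->ε we get {ε}. So FIRST(<C>) = {ε, t}.
FIRST(<B>): from <B>-><C> we get {ε, t}; from <B>->ε we get {ε}; from <B>->r we get {r}. So FIRST(<B>) = {ε, r, t}.
FIRST(<S>): from <S>-><B> <S> we get {r, t}; from <S>->r we get {r}. So FIRST(<S>) = {r, t}.
FOLLOW(<S>) includes $ since <S> is the start symbol.
FOLLOW(<S>): in <S>-><B> <S>, the suffix after <S> is empty (adds nothing new). Thus FOLLOW(<S>) = {$}.
FOLLOW(<B>): in <S>-><B> <S>, <B> is followed by <S> with FIRST {r, t}. Thus FOLLOW(<B>) = {r, t}.
FOLLOW(<C>): in <B>-><C>, the suffix after <C> is empty, so FOLLOW(<C>) ⊇ FOLLOW(<B>) = {r, t}. Thus FOLLOW(<C>) = {r, t}.

{r, t}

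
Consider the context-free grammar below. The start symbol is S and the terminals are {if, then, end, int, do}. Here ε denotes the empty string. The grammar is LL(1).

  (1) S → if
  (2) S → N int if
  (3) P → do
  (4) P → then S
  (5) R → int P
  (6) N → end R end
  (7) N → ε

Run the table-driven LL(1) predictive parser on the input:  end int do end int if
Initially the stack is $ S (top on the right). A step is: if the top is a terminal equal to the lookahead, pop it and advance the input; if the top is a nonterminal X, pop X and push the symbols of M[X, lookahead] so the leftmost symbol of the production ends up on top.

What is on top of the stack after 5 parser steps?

P

     Stack               Input                    Action
  1  $ S                 end int do end int if $  expand S → N int if
  2  $ if int N          end int do end int if $  expand N → end R end
  3  $ if int end R end  end int do end int if $  match end
  4  $ if int end R      int do end int if $      expand R → int P
  5  $ if int end P int  int do end int if $      match int
Stack after step 5: $ if int end P (top = P).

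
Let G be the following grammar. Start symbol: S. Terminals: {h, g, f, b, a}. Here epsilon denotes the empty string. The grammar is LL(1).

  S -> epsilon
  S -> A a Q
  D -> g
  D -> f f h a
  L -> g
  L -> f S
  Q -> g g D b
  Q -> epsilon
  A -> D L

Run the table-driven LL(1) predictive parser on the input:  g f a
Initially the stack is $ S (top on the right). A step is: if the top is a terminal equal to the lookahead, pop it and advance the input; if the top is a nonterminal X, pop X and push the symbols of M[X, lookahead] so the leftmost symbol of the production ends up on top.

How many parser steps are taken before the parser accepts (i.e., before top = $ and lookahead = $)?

9

     Stack      Input    Action
  1  $ S        g f a $  expand S -> A a Q
  2  $ Q a A    g f a $  expand A -> D L
  3  $ Q a L D  g f a $  expand D -> g
  4  $ Q a L g  g f a $  match g
  5  $ Q a L    f a $    expand L -> f S
  6  $ Q a S f  f a $    match f
  7  $ Q a S    a $      expand S -> epsilon
  8  $ Q a      a $      match a
  9  $ Q        $        expand Q -> epsilon
Accept reached after 9 steps.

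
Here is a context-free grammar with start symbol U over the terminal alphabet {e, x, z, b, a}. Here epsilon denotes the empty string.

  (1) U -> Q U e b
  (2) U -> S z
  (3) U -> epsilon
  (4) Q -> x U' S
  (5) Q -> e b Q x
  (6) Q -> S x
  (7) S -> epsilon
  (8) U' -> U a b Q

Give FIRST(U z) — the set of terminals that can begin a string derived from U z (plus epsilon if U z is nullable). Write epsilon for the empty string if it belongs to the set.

FIRST(S): from S->epsilon we get {epsilon}. So FIRST(S) = {epsilon}.
FIRST(Q): from Q->x U' S we get {x}; from Q->e b Q x we get {e}; from Q->S x we get {x}. So FIRST(Q) = {e, x}.
FIRST(U): from U->Q U e b we get {e, x}; from U->S z we get {z}; from U->epsilon we get {epsilon}. So FIRST(U) = {epsilon, e, x, z}.
FIRST(U'): from U'->U a b Q we get {a, e, x, z}. So FIRST(U') = {a, e, x, z}.
FIRST(U z): take FIRST of each symbol in turn, carrying on past any symbol whose FIRST contains epsilon; result {e, x, z}.

{e, x, z}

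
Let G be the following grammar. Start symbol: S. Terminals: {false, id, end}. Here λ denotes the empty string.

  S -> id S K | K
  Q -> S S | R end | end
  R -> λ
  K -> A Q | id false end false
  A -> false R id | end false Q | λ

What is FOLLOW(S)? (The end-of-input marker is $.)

FIRST(R) = {λ}
FIRST(A) = {λ, end, false}
FIRST(S) = {end, false, id}  (via K)
FIRST(Q) = {end, false, id}  (via S S, R end)
FIRST(K) = {end, false, id}  (via A Q)
FOLLOW(S) includes $ since S is the start symbol.
FOLLOW(R): in Q->R end, R is followed by end with FIRST {end}; in A->false R id, R is followed by id with FIRST {id}. Thus FOLLOW(R) = {end, id}.
FOLLOW(A): in K->A Q, A is followed by Q with FIRST {end, false, id}. Thus FOLLOW(A) = {end, false, id}.
FOLLOW(S): in S->id S K, S is followed by K with FIRST {end, false, id}; in Q->S S (occurrence 1), S is followed by S with FIRST {end, false, id}; in Q->S S (occurrence 2), the suffix after S is empty, so FOLLOW(S) ⊇ FOLLOW(Q) = {$, end, false, id}. Thus FOLLOW(S) = {$, end, false, id}.
FOLLOW(K): in S->id S K, the suffix after K is empty, so FOLLOW(K) ⊇ FOLLOW(S) = {$, end, false, id}; in S->K, the suffix after K is empty, so FOLLOW(K) ⊇ FOLLOW(S) = {$, end, false, id}. Thus FOLLOW(K) = {$, end, false, id}.
FOLLOW(Q): in K->A Q, the suffix after Q is empty, so FOLLOW(Q) ⊇ FOLLOW(K) = {$, end, false, id}; in A->end false Q, the suffix after Q is empty, so FOLLOW(Q) ⊇ FOLLOW(A) = {end, false, id}. Thus FOLLOW(Q) = {$, end, false, id}.

{$, end, false, id}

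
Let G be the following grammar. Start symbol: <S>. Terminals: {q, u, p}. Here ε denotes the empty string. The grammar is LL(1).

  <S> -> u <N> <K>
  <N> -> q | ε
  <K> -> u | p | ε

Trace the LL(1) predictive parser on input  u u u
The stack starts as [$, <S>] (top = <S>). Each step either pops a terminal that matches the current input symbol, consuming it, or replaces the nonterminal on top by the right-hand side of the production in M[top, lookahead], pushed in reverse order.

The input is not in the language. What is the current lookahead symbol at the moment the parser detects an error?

u

     Stack        Input    Action
  1  $ <S>        u u u $  expand <S> -> u <N> <K>
  2  $ <K> <N> u  u u u $  match u
  3  $ <K> <N>    u u $    expand <N> -> ε
  4  $ <K>        u u $    expand <K> -> u
  5  $ u          u u $    match u
  6  $            u $      error: stack empty but input remains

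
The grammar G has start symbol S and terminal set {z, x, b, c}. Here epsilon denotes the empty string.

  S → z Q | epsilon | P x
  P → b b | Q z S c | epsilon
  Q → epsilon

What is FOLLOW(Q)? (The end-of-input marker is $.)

FIRST(Q) = {epsilon}
FIRST(P) = {epsilon, b, z}  (via Q z S c)
FIRST(S) = {epsilon, b, x, z}  (via P x)
FOLLOW(S) includes $ since S is the start symbol.
FOLLOW(S): in P→Q z S c, S is followed by c with FIRST {c}. Thus FOLLOW(S) = {$, c}.
FOLLOW(P): in S→P x, P is followed by x with FIRST {x}. Thus FOLLOW(P) = {x}.
FOLLOW(Q): in S→z Q, the suffix after Q is empty, so FOLLOW(Q) ⊇ FOLLOW(S) = {$, c}; in P→Q z S c, Q is followed by z S c with FIRST {z}. Thus FOLLOW(Q) = {$, c, z}.

{$, c, z}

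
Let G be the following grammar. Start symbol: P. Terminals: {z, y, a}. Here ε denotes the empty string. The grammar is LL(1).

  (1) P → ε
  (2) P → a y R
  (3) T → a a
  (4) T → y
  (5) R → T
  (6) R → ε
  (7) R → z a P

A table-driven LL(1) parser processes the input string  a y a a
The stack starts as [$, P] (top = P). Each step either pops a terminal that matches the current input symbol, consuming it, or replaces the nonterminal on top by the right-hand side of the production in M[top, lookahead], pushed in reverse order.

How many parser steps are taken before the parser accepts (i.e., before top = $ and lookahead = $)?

7

step 1: stack=$ P  input=a y a a $  — expand P → a y R
step 2: stack=$ R y a  input=a y a a $  — match a
step 3: stack=$ R y  input=y a a $  — match y
step 4: stack=$ R  input=a a $  — expand R → T
step 5: stack=$ T  input=a a $  — expand T → a a
step 6: stack=$ a a  input=a a $  — match a
step 7: stack=$ a  input=a $  — match a
Accept reached after 7 steps.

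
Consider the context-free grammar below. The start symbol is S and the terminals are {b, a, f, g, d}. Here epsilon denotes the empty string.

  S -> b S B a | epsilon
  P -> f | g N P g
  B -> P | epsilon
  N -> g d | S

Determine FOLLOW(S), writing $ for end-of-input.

FIRST(S): from S->b S B a we get {b}; from S->epsilon we get {epsilon}. So FIRST(S) = {epsilon, b}.
FIRST(P): from P->f we get {f}; from P->g N P g we get {g}. So FIRST(P) = {f, g}.
FIRST(B): from B->P we get {f, g}; from B->epsilon we get {epsilon}. So FIRST(B) = {epsilon, f, g}.
FIRST(N): from N->g d we get {g}; from N->S we get {epsilon, b}. So FIRST(N) = {epsilon, b, g}.
FOLLOW(S) includes $ since S is the start symbol.
FOLLOW(B): in S->b S B a, B is followed by a with FIRST {a}. Thus FOLLOW(B) = {a}.
FOLLOW(P): in P->g N P g, P is followed by g with FIRST {g}; in B->P, the suffix after P is empty, so FOLLOW(P) ⊇ FOLLOW(B) = {a}. Thus FOLLOW(P) = {a, g}.
FOLLOW(N): in P->g N P g, N is followed by P g with FIRST {f, g}. Thus FOLLOW(N) = {f, g}.
FOLLOW(S): in S->b S B a, S is followed by B a with FIRST {a, f, g}; in N->S, the suffix after S is empty, so FOLLOW(S) ⊇ FOLLOW(N) = {f, g}. Thus FOLLOW(S) = {$, a, f, g}.

{$, a, f, g}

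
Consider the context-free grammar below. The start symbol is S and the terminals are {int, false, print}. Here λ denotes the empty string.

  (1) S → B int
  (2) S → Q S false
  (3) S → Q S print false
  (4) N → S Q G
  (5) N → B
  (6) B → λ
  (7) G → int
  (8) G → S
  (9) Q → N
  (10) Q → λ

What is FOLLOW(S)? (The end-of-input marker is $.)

FIRST(B): from B→λ we get {λ}. So FIRST(B) = {λ}.
FIRST(S): from S→B int we get {int}; from S→Q S false we get {int}; from S→Q S print false we get {int}. So FIRST(S) = {int}.
FIRST(N): from N→S Q G we get {int}; from N→B we get {λ}. So FIRST(N) = {λ, int}.
FIRST(G): from G→int we get {int}; from G→S we get {int}. So FIRST(G) = {int}.
FIRST(Q): from Q→N we get {λ, int}; from Q→λ we get {λ}. So FIRST(Q) = {λ, int}.
FOLLOW(S) includes $ since S is the start symbol.
FOLLOW(Q): in S→Q S false, Q is followed by S false with FIRST {int}; in S→Q S print false, Q is followed by S print false with FIRST {int}; in N→S Q G, Q is followed by G with FIRST {int}. Thus FOLLOW(Q) = {int}.
FOLLOW(N): in Q→N, the suffix after N is empty, so FOLLOW(N) ⊇ FOLLOW(Q) = {int}. Thus FOLLOW(N) = {int}.
FOLLOW(B): in S→B int, B is followed by int with FIRST {int}; in N→B, the suffix after B is empty, so FOLLOW(B) ⊇ FOLLOW(N) = {int}. Thus FOLLOW(B) = {int}.
FOLLOW(G): in N→S Q G, the suffix after G is empty, so FOLLOW(G) ⊇ FOLLOW(N) = {int}. Thus FOLLOW(G) = {int}.
FOLLOW(S): in S→Q S false, S is followed by false with FIRST {false}; in S→Q S print false, S is followed by print false with FIRST {print}; in N→S Q G, S is followed by Q G with FIRST {int}; in G→S, the suffix after S is empty, so FOLLOW(S) ⊇ FOLLOW(G) = {int}. Thus FOLLOW(S) = {$, false, int, print}.

{$, false, int, print}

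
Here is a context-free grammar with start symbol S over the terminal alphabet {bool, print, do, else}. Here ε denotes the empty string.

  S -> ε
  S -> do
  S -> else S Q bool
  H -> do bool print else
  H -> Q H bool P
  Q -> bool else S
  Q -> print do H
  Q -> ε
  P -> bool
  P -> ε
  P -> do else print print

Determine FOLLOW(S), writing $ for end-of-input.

{$, bool, do, print}

FIRST(S) = {ε, do, else}
FIRST(Q) = {ε, bool, print}
FIRST(P) = {ε, bool, do}
FIRST(H) = {bool, do, print}  (via Q H bool P)
FOLLOW(S) includes $ since S is the start symbol.
FOLLOW(Q): in S->else S Q bool, Q is followed by bool with FIRST {bool}; in H->Q H bool P, Q is followed by H bool P with FIRST {bool, do, print}. Thus FOLLOW(Q) = {bool, do, print}.
FOLLOW(S): in S->else S Q bool, S is followed by Q bool with FIRST {bool, print}; in Q->bool else S, the suffix after S is empty, so FOLLOW(S) ⊇ FOLLOW(Q) = {bool, do, print}. Thus FOLLOW(S) = {$, bool, do, print}.
FOLLOW(H): in H->Q H bool P, H is followed by bool P with FIRST {bool}; in Q->print do H, the suffix after H is empty, so FOLLOW(H) ⊇ FOLLOW(Q) = {bool, do, print}. Thus FOLLOW(H) = {bool, do, print}.
FOLLOW(P): in H->Q H bool P, the suffix after P is empty, so FOLLOW(P) ⊇ FOLLOW(H) = {bool, do, print}. Thus FOLLOW(P) = {bool, do, print}.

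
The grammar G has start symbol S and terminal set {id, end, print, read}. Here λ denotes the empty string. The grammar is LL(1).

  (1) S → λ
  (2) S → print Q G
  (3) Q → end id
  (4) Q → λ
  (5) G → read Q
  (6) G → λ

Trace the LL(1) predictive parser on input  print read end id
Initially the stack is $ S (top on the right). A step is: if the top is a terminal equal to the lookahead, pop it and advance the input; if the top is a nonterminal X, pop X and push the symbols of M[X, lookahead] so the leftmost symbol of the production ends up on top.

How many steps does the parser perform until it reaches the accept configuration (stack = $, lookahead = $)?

8

step 1: stack=$ S  input=print read end id $  — expand S → print Q G
step 2: stack=$ G Q print  input=print read end id $  — match print
step 3: stack=$ G Q  input=read end id $  — expand Q → λ
step 4: stack=$ G  input=read end id $  — expand G → read Q
step 5: stack=$ Q read  input=read end id $  — match read
step 6: stack=$ Q  input=end id $  — expand Q → end id
step 7: stack=$ id end  input=end id $  — match end
step 8: stack=$ id  input=id $  — match id
Accept reached after 8 steps.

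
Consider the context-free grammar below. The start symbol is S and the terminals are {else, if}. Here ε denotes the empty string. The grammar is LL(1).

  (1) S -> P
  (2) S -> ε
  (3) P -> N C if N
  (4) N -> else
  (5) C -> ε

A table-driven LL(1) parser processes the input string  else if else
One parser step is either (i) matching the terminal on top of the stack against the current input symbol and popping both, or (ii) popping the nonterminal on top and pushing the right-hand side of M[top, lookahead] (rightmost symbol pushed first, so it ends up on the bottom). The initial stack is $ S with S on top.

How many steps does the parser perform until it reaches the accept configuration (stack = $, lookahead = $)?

8

step 1: stack=$ S  input=else if else $  — expand S -> P
step 2: stack=$ P  input=else if else $  — expand P -> N C if N
step 3: stack=$ N if C N  input=else if else $  — expand N -> else
step 4: stack=$ N if C else  input=else if else $  — match else
step 5: stack=$ N if C  input=if else $  — expand C -> ε
step 6: stack=$ N if  input=if else $  — match if
step 7: stack=$ N  input=else $  — expand N -> else
step 8: stack=$ else  input=else $  — match else
Accept reached after 8 steps.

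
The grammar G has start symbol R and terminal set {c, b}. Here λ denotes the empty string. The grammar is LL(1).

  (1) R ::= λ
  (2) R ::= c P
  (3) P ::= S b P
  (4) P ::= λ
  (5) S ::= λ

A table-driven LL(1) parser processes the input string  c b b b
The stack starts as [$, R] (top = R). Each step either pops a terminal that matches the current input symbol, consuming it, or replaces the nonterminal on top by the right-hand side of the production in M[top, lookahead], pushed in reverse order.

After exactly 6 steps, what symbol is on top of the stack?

step 1: stack=$ R  input=c b b b $  — expand R ::= c P
step 2: stack=$ P c  input=c b b b $  — match c
step 3: stack=$ P  input=b b b $  — expand P ::= S b P
step 4: stack=$ P b S  input=b b b $  — expand S ::= λ
step 5: stack=$ P b  input=b b b $  — match b
step 6: stack=$ P  input=b b $  — expand P ::= S b P
Stack after step 6: $ P b S (top = S).

S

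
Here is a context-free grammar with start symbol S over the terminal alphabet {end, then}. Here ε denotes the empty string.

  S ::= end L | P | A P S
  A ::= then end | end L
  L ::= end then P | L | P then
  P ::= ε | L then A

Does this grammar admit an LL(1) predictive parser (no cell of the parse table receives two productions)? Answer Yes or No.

FIRST(S) = {ε, end, then}
FIRST(A) = {end, then}
FIRST(L) = {end, then}
FIRST(P) = {ε, end, then}
FOLLOW(S) = {$}
FOLLOW(A) = {$, end, then}
FOLLOW(L) = {$, end, then}
FOLLOW(P) = {$, end, then}
Cell M[L, end] receives both L ::= end then P and L ::= L and L ::= P then — the grammar is not LL(1).

No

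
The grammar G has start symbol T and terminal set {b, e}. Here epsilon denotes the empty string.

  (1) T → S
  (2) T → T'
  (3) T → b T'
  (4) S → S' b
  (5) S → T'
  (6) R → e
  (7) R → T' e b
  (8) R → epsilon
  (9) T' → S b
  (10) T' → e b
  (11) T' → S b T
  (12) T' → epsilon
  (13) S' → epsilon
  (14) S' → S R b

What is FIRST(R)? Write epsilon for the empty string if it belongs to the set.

FIRST(T): from T→S we get {epsilon, b, e}; from T→T' we get {epsilon, b, e}; from T→b T' we get {b}. So FIRST(T) = {epsilon, b, e}.
FIRST(S): from S→S' b we get {b, e}; from S→T' we get {epsilon, b, e}. So FIRST(S) = {epsilon, b, e}.
FIRST(T'): from T'→S b we get {b, e}; from T'→e b we get {e}; from T'→S b T we get {b, e}; from T'→epsilon we get {epsilon}. So FIRST(T') = {epsilon, b, e}.
FIRST(R): from R→e we get {e}; from R→T' e b we get {b, e}; from R→epsilon we get {epsilon}. So FIRST(R) = {epsilon, b, e}.
FIRST(S'): from S'→epsilon we get {epsilon}; from S'→S R b we get {b, e}. So FIRST(S') = {epsilon, b, e}.

{epsilon, b, e}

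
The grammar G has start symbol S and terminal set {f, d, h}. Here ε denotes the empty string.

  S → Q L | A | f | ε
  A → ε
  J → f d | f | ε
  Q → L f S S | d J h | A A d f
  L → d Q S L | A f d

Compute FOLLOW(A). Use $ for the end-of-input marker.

{$, d, f}

FIRST(A) = {ε}
FIRST(J) = {ε, f}
FIRST(L) = {d, f}  (via A f d)
FIRST(Q) = {d, f}  (via L f S S, A A d f)
FIRST(S) = {ε, d, f}  (via Q L, A)
FOLLOW(S) includes $ since S is the start symbol.
FOLLOW(J): in Q→d J h, J is followed by h with FIRST {h}. Thus FOLLOW(J) = {h}.
FOLLOW(Q): in S→Q L, Q is followed by L with FIRST {d, f}; in L→d Q S L, Q is followed by S L with FIRST {d, f}. Thus FOLLOW(Q) = {d, f}.
FOLLOW(S): in Q→L f S S (occurrence 1), S is followed by S with FIRST {ε, d, f}; in Q→L f S S (occurrence 1), the suffix after S is nullable, so FOLLOW(S) ⊇ FOLLOW(Q) = {d, f}; in Q→L f S S (occurrence 2), the suffix after S is empty, so FOLLOW(S) ⊇ FOLLOW(Q) = {d, f}; in L→d Q S L, S is followed by L with FIRST {d, f}. Thus FOLLOW(S) = {$, d, f}.
FOLLOW(A): in S→A, the suffix after A is empty, so FOLLOW(A) ⊇ FOLLOW(S) = {$, d, f}; in Q→A A d f (occurrence 1), A is followed by A d f with FIRST {d}; in Q→A A d f (occurrence 2), A is followed by d f with FIRST {d}; in L→A f d, A is followed by f d with FIRST {f}. Thus FOLLOW(A) = {$, d, f}.
FOLLOW(L): in S→Q L, the suffix after L is empty, so FOLLOW(L) ⊇ FOLLOW(S) = {$, d, f}; in Q→L f S S, L is followed by f S S with FIRST {f}; in L→d Q S L, the suffix after L is empty (adds nothing new). Thus FOLLOW(L) = {$, d, f}.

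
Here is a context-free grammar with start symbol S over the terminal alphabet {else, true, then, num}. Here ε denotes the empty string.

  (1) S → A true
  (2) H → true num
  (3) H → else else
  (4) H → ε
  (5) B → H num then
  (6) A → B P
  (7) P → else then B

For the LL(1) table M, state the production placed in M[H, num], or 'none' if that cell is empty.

H → ε

FIRST(H) = {ε, else, true}
FIRST(P) = {else}
FIRST(B) = {else, num, true}  (via H num then)
FIRST(A) = {else, num, true}  (via B P)
FIRST(S) = {else, num, true}  (via A true)
FOLLOW(S) includes $ since S is the start symbol.
FOLLOW(H): in B→H num then, H is followed by num then with FIRST {num}. Thus FOLLOW(H) = {num}.
For H → true num: FIRST(true num) = {true}, so it goes in M[H, t] for t ∈ {true}.
For H → else else: FIRST(else else) = {else}, so it goes in M[H, t] for t ∈ {else}.
For H → ε: FIRST(ε) = {ε}, so it goes in M[H, t] for t ∈ {}; since ε ∈ FIRST, also for every t ∈ FOLLOW(H) = {num}.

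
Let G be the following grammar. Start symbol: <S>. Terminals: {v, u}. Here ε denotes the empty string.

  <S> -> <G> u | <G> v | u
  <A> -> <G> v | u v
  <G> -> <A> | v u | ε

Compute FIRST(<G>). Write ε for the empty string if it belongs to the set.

FIRST(<S>) = {u, v}  (via <G> u, <G> v)
FIRST(<A>) = {u, v}  (via <G> v)
FIRST(<G>) = {ε, u, v}  (via <A>)

{ε, u, v}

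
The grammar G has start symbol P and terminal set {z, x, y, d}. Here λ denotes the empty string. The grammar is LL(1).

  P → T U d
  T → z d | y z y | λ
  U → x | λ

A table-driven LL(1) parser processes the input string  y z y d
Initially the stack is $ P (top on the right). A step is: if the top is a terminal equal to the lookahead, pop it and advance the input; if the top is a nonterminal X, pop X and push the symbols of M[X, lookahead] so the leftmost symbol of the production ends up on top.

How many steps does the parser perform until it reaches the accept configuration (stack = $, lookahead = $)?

     Stack        Input      Action
  1  $ P          y z y d $  expand P → T U d
  2  $ d U T      y z y d $  expand T → y z y
  3  $ d U y z y  y z y d $  match y
  4  $ d U y z    z y d $    match z
  5  $ d U y      y d $      match y
  6  $ d U        d $        expand U → λ
  7  $ d          d $        match d
Accept reached after 7 steps.

7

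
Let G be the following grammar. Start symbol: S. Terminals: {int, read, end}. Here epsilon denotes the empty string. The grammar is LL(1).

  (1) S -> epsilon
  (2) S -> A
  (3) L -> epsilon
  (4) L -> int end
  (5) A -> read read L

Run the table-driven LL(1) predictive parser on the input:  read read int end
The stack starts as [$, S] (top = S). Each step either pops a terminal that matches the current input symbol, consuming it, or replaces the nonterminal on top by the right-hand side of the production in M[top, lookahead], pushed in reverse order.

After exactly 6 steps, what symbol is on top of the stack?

end

step 1: stack=$ S  input=read read int end $  — expand S -> A
step 2: stack=$ A  input=read read int end $  — expand A -> read read L
step 3: stack=$ L read read  input=read read int end $  — match read
step 4: stack=$ L read  input=read int end $  — match read
step 5: stack=$ L  input=int end $  — expand L -> int end
step 6: stack=$ end int  input=int end $  — match int
Stack after step 6: $ end (top = end).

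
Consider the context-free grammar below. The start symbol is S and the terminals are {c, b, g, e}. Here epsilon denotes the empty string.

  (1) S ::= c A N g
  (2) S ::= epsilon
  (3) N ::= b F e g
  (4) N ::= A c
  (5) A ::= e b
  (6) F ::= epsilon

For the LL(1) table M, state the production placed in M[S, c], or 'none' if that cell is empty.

FIRST(S) = {epsilon, c}
FIRST(A) = {e}
FIRST(F) = {epsilon}
FIRST(N) = {b, e}  (via A c)
FOLLOW(S) includes $ since S is the start symbol.
FOLLOW(S): S appears on no right-hand side. Thus FOLLOW(S) = {$}.
For S ::= c A N g: FIRST(c A N g) = {c}, so it goes in M[S, t] for t ∈ {c}.
For S ::= epsilon: FIRST(epsilon) = {epsilon}, so it goes in M[S, t] for t ∈ {}; since epsilon ∈ FIRST, also for every t ∈ FOLLOW(S) = {$}.

S ::= c A N g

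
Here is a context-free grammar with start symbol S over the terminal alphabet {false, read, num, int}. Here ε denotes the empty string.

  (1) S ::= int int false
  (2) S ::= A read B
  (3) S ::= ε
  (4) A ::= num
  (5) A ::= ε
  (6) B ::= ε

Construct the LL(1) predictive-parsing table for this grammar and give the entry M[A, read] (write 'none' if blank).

FIRST(A) = {ε, num}
FIRST(B) = {ε}
FIRST(S) = {ε, int, num, read}  (via A read B)
FOLLOW(S) includes $ since S is the start symbol.
FOLLOW(A): in S::=A read B, A is followed by read B with FIRST {read}. Thus FOLLOW(A) = {read}.
For A ::= num: FIRST(num) = {num}, so it goes in M[A, t] for t ∈ {num}.
For A ::= ε: FIRST(ε) = {ε}, so it goes in M[A, t] for t ∈ {}; since ε ∈ FIRST, also for every t ∈ FOLLOW(A) = {read}.

A ::= ε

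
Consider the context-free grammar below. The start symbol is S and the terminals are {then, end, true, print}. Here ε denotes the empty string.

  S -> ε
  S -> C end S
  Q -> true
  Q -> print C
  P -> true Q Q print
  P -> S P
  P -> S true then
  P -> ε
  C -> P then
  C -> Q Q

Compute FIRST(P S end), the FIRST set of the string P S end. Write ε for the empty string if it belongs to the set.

{end, print, then, true}

FIRST(Q) = {print, true}
FIRST(S) = {ε, print, then, true}  (via C end S)
FIRST(P) = {ε, print, then, true}  (via S P, S true then)
FIRST(C) = {print, then, true}  (via P then, Q Q)
FIRST(P S end): take FIRST of each symbol in turn, carrying on past any symbol whose FIRST contains ε; result {end, print, then, true}.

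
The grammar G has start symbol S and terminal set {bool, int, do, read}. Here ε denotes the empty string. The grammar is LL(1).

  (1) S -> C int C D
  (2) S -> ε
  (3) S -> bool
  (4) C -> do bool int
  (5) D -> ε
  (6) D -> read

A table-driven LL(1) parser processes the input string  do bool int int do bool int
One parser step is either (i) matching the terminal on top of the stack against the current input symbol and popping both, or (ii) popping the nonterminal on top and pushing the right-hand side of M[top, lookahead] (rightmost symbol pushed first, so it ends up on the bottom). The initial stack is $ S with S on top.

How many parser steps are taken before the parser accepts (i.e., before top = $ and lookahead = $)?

11

      Stack                  Input                          Action
   1  $ S                    do bool int int do bool int $  expand S -> C int C D
   2  $ D C int C            do bool int int do bool int $  expand C -> do bool int
   3  $ D C int int bool do  do bool int int do bool int $  match do
   4  $ D C int int bool     bool int int do bool int $     match bool
   5  $ D C int int          int int do bool int $          match int
   6  $ D C int              int do bool int $              match int
   7  $ D C                  do bool int $                  expand C -> do bool int
   8  $ D int bool do        do bool int $                  match do
   9  $ D int bool           bool int $                     match bool
  10  $ D int                int $                          match int
  11  $ D                    $                              expand D -> ε
Accept reached after 11 steps.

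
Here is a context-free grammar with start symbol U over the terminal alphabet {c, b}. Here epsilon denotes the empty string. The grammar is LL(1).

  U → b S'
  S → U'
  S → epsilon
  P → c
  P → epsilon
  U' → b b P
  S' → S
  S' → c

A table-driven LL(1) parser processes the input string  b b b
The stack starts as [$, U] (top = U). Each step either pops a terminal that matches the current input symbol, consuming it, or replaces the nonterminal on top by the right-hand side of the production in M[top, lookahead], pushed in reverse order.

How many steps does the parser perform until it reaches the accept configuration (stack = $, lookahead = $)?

8

     Stack    Input    Action
  1  $ U      b b b $  expand U → b S'
  2  $ S' b   b b b $  match b
  3  $ S'     b b $    expand S' → S
  4  $ S      b b $    expand S → U'
  5  $ U'     b b $    expand U' → b b P
  6  $ P b b  b b $    match b
  7  $ P b    b $      match b
  8  $ P      $        expand P → epsilon
Accept reached after 8 steps.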